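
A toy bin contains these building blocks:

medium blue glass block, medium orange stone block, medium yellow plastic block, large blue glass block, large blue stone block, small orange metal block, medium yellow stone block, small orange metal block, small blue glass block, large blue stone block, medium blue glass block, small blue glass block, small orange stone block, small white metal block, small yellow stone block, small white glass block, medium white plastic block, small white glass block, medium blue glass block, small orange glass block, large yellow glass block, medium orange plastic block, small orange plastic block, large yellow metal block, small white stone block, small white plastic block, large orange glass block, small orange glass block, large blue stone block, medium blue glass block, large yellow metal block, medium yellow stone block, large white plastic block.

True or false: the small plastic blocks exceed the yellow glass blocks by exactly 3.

There are 2 small plastic blocks.
There is 1 yellow glass block.
The claim requires 2 − 1 (= 1) to equal 3, which does not hold.

False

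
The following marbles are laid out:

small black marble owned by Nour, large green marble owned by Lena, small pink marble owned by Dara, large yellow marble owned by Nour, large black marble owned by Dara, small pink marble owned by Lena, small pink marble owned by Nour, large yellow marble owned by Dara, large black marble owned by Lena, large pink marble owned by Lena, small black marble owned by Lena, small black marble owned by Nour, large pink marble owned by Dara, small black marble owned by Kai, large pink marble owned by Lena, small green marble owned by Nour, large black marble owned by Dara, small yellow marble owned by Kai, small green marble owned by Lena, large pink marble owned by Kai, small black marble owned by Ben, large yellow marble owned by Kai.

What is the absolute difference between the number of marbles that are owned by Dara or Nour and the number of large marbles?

1

marbles owned by Dara or Nour: 10. large marbles: 11.
|10 − 11| = 11 − 10 = 1.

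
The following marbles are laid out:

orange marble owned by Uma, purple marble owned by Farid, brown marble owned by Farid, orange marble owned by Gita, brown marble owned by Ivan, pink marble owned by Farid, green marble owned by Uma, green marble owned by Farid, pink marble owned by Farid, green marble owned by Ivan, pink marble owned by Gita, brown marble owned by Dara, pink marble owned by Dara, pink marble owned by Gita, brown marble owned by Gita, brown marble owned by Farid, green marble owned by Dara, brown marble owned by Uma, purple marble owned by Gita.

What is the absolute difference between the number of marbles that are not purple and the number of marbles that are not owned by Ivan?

0

marbles that are not purple: 17. marbles that are not owned by Ivan: 17.
|17 − 17| = 17 − 17 = 0.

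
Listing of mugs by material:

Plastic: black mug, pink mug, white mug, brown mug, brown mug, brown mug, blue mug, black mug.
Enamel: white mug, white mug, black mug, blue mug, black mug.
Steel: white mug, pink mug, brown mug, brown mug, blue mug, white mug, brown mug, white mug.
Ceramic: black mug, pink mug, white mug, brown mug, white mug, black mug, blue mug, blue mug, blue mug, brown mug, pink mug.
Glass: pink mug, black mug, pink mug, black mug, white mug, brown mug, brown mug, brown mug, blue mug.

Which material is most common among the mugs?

ceramic

Counts by material: ceramic 11, glass 9, steel 8, plastic 8, enamel 5.
The maximum is 11, held uniquely by ceramic.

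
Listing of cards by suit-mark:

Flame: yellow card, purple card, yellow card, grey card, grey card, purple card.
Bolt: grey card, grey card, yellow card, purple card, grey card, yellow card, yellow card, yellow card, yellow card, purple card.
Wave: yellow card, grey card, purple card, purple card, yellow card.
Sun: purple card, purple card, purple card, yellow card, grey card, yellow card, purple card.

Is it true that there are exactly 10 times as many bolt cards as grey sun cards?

True

There are 10 bolt cards.
There is 1 grey sun card.
The claim requires 10 = 10 × 1 = 10, which holds.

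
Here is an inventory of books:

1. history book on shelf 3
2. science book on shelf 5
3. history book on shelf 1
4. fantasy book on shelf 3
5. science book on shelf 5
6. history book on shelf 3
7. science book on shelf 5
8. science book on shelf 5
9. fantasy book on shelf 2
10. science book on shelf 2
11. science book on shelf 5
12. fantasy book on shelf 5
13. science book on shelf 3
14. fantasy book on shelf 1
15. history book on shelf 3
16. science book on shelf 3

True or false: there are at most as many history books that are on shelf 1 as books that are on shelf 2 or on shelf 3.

True

There is 1 history book on shelf 1.
There are 8 books on shelf 2 or on shelf 3.
The claim requires 1 ≤ 8, which holds.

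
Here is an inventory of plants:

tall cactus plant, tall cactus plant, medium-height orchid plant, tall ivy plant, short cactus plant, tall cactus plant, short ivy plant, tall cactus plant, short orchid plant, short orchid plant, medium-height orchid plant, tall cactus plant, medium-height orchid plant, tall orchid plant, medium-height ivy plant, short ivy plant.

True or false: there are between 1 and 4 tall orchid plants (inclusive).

True

|tall orchid plants| = 1.
The claim requires 1 ≤ 1 ≤ 4, which holds.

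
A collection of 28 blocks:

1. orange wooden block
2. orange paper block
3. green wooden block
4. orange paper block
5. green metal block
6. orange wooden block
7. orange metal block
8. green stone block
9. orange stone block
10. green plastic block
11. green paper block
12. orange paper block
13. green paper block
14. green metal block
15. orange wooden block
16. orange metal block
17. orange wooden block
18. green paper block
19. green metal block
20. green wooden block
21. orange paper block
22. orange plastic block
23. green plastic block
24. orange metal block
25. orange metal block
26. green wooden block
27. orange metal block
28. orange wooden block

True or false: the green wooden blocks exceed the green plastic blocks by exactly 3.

There are 3 green wooden blocks.
There are 2 green plastic blocks.
The claim requires 3 − 2 (= 1) to equal 3, which does not hold.

False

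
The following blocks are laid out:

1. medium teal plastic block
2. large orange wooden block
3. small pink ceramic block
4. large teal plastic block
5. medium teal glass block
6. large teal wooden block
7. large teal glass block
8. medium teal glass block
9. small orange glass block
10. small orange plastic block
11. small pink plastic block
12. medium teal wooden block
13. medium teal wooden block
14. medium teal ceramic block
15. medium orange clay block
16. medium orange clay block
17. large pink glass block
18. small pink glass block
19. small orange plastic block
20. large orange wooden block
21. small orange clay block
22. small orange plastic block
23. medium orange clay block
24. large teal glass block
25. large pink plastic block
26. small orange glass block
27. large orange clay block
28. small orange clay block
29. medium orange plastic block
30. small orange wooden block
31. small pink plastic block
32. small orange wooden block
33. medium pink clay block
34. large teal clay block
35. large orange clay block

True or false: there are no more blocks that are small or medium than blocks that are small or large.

|blocks that are small or medium| = 24.
|blocks that are small or large| = 24.
The claim requires 24 ≤ 24, which holds.

True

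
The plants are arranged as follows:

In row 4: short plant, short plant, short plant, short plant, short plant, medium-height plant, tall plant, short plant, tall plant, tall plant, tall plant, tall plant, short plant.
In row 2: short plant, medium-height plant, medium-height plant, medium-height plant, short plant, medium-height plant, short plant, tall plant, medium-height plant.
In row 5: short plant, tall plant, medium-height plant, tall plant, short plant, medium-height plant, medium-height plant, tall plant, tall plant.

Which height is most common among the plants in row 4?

Counts by height (restricted to plants in row 4): short 7, tall 5, medium-height 1.
The maximum is 7, held uniquely by short.

short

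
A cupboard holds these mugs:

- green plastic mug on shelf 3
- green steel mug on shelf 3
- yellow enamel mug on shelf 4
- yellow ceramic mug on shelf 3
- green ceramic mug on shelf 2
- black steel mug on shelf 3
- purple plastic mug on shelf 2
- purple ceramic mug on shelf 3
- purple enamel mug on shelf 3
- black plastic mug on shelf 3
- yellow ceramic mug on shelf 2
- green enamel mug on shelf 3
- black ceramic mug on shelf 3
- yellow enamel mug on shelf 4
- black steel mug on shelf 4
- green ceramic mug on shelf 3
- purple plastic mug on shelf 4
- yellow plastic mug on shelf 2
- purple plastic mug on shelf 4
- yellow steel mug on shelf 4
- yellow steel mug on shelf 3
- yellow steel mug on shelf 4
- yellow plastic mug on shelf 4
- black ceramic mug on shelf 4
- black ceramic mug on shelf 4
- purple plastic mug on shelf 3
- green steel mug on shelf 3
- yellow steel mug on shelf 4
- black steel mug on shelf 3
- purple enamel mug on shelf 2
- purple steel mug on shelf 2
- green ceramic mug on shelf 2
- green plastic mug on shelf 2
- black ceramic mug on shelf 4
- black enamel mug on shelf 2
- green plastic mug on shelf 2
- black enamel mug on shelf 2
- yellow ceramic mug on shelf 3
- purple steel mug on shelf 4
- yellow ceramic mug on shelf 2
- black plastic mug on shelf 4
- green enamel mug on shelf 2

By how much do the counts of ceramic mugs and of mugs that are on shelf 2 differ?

1

ceramic mugs: 12. mugs on shelf 2: 13.
|12 − 13| = 13 − 12 = 1.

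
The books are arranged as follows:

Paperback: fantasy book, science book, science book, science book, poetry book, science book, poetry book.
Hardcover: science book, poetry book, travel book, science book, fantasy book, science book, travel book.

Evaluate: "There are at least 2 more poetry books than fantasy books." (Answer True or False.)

|poetry books| = 3.
|fantasy books| = 2.
The claim requires 3 − 2 = 1 ≥ 2, which does not hold.

False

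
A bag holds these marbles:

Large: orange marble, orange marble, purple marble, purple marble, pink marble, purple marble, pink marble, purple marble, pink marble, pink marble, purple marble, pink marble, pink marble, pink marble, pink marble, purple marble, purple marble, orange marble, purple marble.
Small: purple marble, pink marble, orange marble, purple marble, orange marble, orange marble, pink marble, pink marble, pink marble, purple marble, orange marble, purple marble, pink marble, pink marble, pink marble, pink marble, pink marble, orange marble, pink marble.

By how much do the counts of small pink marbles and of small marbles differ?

small pink marbles: 10. small marbles: 19.
|10 − 19| = 19 − 10 = 9.

9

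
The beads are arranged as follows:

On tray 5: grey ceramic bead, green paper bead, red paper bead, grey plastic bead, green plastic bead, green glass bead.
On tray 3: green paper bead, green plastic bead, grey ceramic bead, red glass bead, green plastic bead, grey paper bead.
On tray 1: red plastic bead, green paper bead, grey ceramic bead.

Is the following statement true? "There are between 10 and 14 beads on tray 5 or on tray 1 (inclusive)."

False

|beads on tray 5 or on tray 1| = 9.
The claim requires 10 ≤ 9 ≤ 14, which does not hold.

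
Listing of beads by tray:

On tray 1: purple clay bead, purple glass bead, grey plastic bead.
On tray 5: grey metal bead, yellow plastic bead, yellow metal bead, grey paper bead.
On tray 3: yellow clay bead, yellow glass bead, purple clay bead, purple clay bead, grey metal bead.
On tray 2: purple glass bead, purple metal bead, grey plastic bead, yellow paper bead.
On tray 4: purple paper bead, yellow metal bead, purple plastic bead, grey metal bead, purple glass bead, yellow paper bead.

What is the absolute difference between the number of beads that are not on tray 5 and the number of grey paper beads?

beads that are not on tray 5: 18. grey paper beads: 1.
|18 − 1| = 18 − 1 = 17.

17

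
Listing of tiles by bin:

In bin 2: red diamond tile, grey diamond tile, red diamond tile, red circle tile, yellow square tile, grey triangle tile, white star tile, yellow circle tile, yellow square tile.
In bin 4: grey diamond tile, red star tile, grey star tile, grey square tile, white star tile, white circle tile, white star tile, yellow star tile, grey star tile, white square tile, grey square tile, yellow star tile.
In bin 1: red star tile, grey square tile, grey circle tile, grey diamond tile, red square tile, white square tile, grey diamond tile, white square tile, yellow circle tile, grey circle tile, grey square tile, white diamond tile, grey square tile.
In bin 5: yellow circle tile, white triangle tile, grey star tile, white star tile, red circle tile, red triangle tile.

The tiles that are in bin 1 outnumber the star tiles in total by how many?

tiles in bin 1: 13.
star tiles: 11.
13 − 11 = 2.

2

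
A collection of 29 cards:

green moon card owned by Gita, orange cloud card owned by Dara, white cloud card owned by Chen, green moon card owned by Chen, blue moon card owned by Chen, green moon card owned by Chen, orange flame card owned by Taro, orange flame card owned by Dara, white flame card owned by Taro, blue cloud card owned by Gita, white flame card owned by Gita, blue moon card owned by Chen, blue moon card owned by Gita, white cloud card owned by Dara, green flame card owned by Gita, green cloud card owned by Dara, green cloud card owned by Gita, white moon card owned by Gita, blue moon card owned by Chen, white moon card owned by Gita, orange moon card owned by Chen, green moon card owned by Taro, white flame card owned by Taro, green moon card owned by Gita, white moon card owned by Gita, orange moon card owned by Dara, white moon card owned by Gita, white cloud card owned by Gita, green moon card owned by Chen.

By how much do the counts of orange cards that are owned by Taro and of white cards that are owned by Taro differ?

1

orange cards owned by Taro: 1. white cards owned by Taro: 2.
|1 − 2| = 2 − 1 = 1.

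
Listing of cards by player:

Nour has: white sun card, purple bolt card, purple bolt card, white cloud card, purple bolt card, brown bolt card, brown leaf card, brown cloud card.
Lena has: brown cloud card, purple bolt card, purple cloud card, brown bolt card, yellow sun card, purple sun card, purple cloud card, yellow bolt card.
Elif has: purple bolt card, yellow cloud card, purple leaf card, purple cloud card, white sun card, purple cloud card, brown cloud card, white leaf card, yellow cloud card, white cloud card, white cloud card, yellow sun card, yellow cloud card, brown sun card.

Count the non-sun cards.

24

Total cards: 30; with the excluded value: 6; remaining 30 − 6 = 24.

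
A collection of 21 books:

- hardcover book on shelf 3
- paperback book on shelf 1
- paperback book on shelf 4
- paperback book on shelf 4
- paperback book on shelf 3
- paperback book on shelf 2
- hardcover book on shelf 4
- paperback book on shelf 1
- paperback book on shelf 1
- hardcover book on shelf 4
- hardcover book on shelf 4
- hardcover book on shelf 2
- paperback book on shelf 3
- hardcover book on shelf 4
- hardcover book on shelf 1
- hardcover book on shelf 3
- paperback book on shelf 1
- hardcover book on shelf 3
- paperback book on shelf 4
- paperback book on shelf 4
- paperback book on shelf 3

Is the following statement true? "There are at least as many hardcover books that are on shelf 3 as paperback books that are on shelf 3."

True

There are 3 hardcover books on shelf 3.
There are 3 paperback books on shelf 3.
The claim requires 3 ≥ 3, which holds.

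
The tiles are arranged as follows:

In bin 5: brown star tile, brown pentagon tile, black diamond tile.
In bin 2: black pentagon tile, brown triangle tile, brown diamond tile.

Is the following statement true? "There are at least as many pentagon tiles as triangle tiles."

True

pentagon tiles: 2.
triangle tiles: 1.
The claim requires 2 ≥ 1, which holds.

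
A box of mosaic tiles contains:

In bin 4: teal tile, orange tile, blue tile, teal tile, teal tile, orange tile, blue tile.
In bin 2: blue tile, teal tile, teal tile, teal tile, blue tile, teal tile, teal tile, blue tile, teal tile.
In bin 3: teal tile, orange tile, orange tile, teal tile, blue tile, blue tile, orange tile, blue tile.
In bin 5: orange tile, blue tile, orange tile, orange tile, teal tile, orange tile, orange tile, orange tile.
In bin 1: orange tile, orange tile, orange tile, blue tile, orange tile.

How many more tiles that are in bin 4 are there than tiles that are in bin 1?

tiles in bin 4: 7.
tiles in bin 1: 5.
7 − 5 = 2.

2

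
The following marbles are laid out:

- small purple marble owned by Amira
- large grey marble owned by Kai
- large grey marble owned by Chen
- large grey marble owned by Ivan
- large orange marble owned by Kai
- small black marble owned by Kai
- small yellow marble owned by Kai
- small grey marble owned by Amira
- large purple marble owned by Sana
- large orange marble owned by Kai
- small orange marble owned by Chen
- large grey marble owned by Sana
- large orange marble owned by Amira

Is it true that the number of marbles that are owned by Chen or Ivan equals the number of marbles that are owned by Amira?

|marbles owned by Chen or Ivan| = 3.
|marbles owned by Amira| = 3.
The claim requires 3 = 3, which holds.

True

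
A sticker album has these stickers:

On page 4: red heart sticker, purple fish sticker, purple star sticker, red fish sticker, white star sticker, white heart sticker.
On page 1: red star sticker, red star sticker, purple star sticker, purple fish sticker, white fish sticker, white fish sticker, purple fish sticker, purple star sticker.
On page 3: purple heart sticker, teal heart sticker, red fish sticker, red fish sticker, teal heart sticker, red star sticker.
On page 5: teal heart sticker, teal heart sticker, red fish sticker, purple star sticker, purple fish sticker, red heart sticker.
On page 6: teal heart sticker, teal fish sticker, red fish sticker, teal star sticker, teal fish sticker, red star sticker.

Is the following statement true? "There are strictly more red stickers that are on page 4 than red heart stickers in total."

False

|red stickers on page 4| = 2.
|red heart stickers| = 2.
The claim requires 2 > 2, which does not hold.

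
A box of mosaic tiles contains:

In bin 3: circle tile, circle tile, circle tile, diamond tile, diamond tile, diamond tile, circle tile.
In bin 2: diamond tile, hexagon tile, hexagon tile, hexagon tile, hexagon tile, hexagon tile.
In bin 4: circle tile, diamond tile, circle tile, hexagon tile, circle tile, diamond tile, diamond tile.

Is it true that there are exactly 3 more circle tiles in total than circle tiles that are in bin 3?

True

There are 7 circle tiles.
There are 4 circle tiles in bin 3.
The claim requires 7 − 4 (= 3) to equal 3, which holds.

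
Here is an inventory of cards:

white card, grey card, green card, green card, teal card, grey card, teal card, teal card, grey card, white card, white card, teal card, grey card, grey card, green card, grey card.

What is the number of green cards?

3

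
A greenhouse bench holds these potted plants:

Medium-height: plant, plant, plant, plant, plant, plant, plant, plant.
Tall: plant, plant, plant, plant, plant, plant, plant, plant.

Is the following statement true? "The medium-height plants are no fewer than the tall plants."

True

medium-height plants: 8.
tall plants: 8.
The claim requires 8 ≥ 8, which holds.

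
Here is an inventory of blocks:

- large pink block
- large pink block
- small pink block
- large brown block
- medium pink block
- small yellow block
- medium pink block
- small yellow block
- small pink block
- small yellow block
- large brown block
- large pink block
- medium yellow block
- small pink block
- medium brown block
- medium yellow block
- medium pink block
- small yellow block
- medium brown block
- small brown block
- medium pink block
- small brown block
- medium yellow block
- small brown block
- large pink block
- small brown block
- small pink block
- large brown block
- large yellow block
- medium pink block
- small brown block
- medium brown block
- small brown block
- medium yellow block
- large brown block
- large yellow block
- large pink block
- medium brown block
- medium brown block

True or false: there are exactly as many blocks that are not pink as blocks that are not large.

blocks that are not pink: 25.
blocks that are not large: 28.
The claim requires 25 = 28, which does not hold.

False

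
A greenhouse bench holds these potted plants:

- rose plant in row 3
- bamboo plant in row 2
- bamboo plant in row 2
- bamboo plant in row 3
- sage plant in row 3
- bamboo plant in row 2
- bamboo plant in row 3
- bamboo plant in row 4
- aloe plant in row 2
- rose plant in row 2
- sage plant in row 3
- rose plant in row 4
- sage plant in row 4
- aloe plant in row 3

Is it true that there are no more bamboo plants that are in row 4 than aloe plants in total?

True

There is 1 bamboo plant in row 4.
There are 2 aloe plants.
The claim requires 1 ≤ 2, which holds.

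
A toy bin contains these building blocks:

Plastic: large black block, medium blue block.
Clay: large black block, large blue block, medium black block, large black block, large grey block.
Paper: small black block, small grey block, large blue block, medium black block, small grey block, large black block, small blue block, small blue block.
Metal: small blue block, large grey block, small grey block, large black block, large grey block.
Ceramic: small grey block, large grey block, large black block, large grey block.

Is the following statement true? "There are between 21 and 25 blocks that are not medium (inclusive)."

|blocks that are not medium| = 21.
The claim requires 21 ≤ 21 ≤ 25, which holds.

True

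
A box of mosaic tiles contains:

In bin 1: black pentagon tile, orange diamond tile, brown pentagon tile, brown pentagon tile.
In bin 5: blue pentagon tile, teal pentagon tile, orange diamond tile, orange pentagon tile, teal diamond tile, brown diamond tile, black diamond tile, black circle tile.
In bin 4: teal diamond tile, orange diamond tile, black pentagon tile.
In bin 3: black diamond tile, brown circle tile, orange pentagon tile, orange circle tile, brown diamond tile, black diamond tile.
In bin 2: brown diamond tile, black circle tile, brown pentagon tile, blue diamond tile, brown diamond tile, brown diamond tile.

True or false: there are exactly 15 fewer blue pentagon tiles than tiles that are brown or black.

True

There is 1 blue pentagon tile.
There are 16 tiles that are brown or black.
The claim requires 16 − 1 (= 15) to equal 15, which holds.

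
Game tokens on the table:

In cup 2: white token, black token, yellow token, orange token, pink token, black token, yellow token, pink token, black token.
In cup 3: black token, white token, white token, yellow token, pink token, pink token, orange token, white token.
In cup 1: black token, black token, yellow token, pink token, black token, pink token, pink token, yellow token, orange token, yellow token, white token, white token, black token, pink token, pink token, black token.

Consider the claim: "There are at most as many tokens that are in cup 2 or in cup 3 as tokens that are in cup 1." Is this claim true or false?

False

There are 17 tokens in cup 2 or in cup 3.
There are 16 tokens in cup 1.
The claim requires 17 ≤ 16, which does not hold.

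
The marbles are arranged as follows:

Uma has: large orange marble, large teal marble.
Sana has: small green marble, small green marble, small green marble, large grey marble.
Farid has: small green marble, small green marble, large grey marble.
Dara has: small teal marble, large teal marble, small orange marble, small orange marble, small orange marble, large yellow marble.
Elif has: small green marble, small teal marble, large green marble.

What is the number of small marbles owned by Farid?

2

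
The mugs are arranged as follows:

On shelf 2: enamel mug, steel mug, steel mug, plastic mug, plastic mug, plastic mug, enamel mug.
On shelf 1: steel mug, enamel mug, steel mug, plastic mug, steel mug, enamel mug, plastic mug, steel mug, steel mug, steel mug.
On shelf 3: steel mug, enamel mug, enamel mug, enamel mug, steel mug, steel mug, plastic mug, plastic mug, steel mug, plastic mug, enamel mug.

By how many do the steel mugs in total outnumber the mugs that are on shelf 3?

1

steel mugs: 12.
mugs on shelf 3: 11.
12 − 11 = 1.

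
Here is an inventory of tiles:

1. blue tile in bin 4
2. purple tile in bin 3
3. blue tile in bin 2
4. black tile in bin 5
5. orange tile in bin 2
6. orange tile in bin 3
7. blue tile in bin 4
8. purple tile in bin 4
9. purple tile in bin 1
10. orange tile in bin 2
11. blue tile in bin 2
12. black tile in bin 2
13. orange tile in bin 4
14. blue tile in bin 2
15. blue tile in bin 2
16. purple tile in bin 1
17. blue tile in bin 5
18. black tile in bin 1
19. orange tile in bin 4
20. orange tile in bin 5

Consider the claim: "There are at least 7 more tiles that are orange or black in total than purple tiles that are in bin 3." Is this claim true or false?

True

tiles that are orange or black: 9.
purple tiles in bin 3: 1.
The claim requires 9 − 1 = 8 ≥ 7, which holds.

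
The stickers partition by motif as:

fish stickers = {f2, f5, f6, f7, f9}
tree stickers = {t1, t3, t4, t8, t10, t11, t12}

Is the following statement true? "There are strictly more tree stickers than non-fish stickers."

tree stickers: 7.
non-fish stickers: 7.
The claim requires 7 > 7, which does not hold.

False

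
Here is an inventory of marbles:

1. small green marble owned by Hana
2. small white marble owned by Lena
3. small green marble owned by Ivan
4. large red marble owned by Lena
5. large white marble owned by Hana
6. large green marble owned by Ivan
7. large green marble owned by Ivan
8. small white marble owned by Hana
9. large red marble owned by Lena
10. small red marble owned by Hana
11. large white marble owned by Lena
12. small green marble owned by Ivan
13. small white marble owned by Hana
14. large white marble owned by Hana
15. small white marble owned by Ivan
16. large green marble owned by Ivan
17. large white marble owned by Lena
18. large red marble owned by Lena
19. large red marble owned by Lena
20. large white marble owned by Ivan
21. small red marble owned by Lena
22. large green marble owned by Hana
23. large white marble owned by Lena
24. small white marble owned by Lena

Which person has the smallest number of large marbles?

Hana

Counts by owner (restricted to large marbles): Lena→7, Ivan→4, Hana→3.
The minimum is 3, held uniquely by Hana.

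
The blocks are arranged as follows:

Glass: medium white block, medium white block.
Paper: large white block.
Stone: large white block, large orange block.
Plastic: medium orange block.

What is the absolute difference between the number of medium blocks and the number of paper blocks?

medium blocks: 3. paper blocks: 1.
|3 − 1| = 3 − 1 = 2.

2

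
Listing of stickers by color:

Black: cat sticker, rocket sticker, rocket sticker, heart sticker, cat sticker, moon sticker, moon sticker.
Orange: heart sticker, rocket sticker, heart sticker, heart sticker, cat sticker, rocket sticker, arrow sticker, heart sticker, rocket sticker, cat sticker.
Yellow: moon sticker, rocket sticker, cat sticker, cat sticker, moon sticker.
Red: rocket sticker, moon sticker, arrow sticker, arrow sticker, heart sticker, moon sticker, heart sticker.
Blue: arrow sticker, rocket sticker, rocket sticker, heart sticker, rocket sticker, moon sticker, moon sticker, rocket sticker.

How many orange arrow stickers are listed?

1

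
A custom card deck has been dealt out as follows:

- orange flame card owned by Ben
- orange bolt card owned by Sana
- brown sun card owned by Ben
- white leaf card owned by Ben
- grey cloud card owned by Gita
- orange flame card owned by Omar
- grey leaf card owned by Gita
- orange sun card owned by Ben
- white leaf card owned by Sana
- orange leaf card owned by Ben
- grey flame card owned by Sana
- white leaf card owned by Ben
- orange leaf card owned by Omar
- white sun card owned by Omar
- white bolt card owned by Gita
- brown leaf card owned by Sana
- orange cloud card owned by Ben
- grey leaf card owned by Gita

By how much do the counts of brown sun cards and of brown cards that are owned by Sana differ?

brown sun cards: 1. brown cards owned by Sana: 1.
|1 − 1| = 1 − 1 = 0.

0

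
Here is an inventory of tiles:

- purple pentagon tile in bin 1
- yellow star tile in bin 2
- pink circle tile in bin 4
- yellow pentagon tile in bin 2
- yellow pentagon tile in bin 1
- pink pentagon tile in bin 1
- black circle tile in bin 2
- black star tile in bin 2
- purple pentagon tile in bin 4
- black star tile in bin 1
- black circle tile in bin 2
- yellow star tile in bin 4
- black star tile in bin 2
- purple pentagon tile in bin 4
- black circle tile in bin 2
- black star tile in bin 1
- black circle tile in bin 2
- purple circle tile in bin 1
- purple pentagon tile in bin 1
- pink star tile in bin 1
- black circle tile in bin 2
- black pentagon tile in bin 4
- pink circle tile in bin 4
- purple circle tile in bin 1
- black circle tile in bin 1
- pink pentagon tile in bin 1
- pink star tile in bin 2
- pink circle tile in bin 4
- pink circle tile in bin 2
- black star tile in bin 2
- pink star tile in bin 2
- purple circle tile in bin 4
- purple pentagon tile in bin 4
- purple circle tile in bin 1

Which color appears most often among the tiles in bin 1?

purple

Counts by color (restricted to tiles in bin 1): purple 5, black 3, pink 3, yellow 1.
The maximum is 5, held uniquely by purple.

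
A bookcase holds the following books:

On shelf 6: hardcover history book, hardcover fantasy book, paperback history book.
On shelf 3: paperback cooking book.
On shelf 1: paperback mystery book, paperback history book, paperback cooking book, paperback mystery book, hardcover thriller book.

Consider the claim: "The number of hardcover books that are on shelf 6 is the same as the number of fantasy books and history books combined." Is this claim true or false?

False

There are 2 hardcover books on shelf 6.
fantasy books: 1; history books: 3; combined: 1 + 3 = 4.
The claim requires 2 = 4, which does not hold.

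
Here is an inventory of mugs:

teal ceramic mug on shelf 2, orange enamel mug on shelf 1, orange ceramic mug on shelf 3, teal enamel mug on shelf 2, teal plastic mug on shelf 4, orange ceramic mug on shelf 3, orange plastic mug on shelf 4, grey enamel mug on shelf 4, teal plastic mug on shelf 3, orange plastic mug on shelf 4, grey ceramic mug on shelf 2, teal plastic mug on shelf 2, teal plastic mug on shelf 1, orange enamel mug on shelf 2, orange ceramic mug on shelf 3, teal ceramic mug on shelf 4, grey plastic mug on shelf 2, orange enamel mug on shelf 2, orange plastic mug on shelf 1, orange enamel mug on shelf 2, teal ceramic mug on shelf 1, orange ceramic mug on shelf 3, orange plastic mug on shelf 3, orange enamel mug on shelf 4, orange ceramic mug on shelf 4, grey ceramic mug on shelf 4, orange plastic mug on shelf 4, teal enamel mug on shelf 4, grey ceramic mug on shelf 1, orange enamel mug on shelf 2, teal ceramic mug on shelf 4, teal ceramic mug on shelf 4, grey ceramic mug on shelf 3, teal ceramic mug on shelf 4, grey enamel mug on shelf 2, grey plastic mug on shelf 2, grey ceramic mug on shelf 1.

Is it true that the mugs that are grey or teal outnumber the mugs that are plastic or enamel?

There are 21 mugs that are grey or teal.
There are 21 mugs that are plastic or enamel.
The claim requires 21 > 21, which does not hold.

False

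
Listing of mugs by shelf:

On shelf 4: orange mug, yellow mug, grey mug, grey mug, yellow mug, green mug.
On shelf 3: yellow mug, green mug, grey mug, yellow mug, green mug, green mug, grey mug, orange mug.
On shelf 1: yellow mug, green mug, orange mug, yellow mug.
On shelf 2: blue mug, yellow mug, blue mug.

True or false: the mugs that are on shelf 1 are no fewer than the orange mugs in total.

|mugs on shelf 1| = 4.
|orange mugs| = 3.
The claim requires 4 ≥ 3, which holds.

True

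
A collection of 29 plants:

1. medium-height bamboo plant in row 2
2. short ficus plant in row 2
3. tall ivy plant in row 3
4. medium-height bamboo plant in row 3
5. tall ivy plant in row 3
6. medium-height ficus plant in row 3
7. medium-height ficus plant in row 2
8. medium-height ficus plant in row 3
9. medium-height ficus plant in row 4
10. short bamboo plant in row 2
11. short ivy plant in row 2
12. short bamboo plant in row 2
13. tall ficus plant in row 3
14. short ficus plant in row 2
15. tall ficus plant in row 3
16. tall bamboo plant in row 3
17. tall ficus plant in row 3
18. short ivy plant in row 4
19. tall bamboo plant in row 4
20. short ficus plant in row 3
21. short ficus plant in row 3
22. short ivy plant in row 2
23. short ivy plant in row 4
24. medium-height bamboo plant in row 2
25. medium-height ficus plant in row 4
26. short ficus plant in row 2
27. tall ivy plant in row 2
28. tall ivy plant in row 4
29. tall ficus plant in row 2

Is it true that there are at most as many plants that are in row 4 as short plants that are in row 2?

There are 6 plants in row 4.
There are 7 short plants in row 2.
The claim requires 6 ≤ 7, which holds.

True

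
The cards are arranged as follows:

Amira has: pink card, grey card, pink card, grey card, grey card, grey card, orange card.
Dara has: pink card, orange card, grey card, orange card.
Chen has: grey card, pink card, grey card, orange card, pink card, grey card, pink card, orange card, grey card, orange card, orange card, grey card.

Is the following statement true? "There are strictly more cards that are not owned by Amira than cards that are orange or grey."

cards that are not owned by Amira: 16.
cards that are orange or grey: 17.
The claim requires 16 > 17, which does not hold.

False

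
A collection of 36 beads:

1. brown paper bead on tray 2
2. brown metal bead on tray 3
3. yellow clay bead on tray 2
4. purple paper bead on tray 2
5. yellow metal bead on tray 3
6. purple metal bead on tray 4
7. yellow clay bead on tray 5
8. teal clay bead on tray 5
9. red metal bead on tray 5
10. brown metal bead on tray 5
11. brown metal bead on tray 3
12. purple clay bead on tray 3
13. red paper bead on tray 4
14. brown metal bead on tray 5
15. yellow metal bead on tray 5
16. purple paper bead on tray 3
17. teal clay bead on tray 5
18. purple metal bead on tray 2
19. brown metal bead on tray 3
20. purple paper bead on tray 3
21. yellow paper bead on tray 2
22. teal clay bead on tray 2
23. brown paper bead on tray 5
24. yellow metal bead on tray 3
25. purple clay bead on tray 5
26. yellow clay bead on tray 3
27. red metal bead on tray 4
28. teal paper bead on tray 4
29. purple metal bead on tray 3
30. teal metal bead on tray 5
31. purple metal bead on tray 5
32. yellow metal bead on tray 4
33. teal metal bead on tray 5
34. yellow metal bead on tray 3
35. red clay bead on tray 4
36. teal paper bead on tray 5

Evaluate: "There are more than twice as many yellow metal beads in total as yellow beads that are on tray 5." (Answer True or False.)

|yellow metal beads| = 5.
|yellow beads on tray 5| = 2.
The claim requires 5 > 2 × 2 = 4, which holds.

True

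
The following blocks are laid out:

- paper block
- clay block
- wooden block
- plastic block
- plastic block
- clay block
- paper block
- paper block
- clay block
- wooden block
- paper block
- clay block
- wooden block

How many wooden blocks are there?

3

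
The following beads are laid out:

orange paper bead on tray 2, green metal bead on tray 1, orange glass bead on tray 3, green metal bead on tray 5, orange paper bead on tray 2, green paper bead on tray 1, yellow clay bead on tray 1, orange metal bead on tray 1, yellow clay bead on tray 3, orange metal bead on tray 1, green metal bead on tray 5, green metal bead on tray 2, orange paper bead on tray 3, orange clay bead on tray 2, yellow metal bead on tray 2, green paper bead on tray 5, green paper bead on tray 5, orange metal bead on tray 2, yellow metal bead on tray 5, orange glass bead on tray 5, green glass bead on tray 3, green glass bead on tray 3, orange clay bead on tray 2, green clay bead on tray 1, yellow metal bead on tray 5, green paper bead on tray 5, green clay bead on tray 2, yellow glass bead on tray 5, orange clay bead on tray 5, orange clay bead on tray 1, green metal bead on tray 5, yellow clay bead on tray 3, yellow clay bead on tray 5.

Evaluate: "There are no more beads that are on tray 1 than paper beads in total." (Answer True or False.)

True

|beads on tray 1| = 7.
|paper beads| = 7.
The claim requires 7 ≤ 7, which holds.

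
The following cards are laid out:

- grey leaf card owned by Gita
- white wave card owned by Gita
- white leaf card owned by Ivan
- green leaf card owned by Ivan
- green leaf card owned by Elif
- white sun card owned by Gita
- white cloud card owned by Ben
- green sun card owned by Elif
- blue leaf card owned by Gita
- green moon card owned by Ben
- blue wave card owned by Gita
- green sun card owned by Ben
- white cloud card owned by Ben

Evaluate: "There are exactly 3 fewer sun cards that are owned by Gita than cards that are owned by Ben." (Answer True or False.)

True

|sun cards owned by Gita| = 1.
|cards owned by Ben| = 4.
The claim requires 4 − 1 (= 3) to equal 3, which holds.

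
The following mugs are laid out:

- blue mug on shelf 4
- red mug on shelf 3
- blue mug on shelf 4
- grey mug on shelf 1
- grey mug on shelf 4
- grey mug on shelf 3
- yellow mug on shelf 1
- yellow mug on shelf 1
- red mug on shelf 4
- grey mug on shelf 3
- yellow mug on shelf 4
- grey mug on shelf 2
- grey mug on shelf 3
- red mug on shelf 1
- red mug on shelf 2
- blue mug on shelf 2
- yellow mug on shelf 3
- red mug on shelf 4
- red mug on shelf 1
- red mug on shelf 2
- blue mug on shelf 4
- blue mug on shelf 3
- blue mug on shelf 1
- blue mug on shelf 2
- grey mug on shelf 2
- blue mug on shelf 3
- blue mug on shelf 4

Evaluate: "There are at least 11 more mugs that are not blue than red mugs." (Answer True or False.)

mugs that are not blue: 18.
red mugs: 7.
The claim requires 18 − 7 = 11 ≥ 11, which holds.

True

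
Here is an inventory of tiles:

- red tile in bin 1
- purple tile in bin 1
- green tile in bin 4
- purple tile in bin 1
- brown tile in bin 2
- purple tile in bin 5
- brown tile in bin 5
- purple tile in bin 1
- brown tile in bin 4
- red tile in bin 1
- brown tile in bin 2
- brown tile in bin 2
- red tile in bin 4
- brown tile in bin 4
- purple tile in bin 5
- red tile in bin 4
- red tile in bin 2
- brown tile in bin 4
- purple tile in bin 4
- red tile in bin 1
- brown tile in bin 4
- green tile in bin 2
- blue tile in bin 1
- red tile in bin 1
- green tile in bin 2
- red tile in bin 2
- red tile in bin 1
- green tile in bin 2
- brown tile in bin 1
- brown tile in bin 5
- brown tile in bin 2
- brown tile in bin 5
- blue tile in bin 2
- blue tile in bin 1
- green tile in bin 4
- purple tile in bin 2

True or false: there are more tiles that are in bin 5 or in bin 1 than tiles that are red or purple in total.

False

|tiles in bin 5 or in bin 1| = 16.
|tiles that are red or purple| = 16.
The claim requires 16 > 16, which does not hold.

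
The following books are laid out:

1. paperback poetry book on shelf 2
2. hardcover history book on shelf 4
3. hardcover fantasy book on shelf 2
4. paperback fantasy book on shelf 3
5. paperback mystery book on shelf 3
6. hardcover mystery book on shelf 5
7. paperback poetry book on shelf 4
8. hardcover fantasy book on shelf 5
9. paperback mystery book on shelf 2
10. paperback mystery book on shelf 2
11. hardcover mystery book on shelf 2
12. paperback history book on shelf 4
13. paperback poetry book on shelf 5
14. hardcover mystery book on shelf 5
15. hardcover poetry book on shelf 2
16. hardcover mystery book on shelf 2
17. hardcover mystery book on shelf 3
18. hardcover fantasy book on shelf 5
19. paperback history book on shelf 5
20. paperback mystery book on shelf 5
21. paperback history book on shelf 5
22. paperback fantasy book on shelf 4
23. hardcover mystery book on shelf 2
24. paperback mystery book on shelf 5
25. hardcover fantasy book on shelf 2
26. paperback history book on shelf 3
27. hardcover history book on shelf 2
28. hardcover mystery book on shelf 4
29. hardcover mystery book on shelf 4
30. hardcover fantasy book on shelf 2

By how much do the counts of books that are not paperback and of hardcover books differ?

0

books that are not paperback: 16. hardcover books: 16.
|16 − 16| = 16 − 16 = 0.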